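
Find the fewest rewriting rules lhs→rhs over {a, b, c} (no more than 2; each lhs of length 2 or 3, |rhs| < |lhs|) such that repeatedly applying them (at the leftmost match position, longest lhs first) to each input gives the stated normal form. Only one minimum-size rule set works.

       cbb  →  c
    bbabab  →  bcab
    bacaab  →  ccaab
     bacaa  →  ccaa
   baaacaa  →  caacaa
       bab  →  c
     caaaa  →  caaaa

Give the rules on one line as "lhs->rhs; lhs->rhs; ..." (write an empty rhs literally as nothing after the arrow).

  | cbb => cb => c
  | bbabab => bcbab => bcab
  | bacaab => ccaab
  | bacaa => ccaa

ba->c; cb->c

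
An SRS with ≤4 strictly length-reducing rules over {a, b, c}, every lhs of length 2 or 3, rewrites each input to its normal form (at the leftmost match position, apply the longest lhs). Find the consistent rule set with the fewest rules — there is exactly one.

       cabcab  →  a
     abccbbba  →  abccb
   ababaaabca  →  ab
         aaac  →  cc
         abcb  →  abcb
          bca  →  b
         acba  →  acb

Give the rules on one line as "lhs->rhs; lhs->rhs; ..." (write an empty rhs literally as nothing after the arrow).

aaa->c; ba->b; bb->; ca->a

  | cabcab => abcab => abab => abb => a
  | abccbbba => abccba => abccb
  | ababaaabca => abbaaabca => aaaabca => cabca => abca => aba => ab
  | aaac => cc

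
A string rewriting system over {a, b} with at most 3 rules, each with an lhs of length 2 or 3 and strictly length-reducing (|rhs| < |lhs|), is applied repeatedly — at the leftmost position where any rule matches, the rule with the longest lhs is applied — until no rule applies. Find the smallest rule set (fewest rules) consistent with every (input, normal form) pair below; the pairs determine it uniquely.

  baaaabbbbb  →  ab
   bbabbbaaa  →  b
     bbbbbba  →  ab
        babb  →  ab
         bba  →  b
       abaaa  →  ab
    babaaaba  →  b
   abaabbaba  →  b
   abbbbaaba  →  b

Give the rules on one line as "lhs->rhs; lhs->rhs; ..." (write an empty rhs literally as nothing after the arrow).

aa->b; ba->b; bb->a

  | baaaabbbbb => baaabbbbb => baabbbbb => babbbbb => bbbbbb => abbbb => aabb => bbb => ab
  | bbabbbaaa => aabbbaaa => bbbbaaa => abbaaa => aaaaa => baaa => baa => ba => b
  | bbbbbba => abbbba => aabba => bbba => aba => ab
  | babb => bbb => ab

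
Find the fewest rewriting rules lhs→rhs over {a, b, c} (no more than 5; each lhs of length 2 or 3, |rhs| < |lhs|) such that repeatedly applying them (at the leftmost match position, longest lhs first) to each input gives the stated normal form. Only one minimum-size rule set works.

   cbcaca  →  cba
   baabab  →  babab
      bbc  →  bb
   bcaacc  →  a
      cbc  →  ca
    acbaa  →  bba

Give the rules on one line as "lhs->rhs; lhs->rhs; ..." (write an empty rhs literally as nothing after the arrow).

  | cbcaca => caaca => caca => cba
  | baabab => babab
  | bbc => bb
  | bcaacc => aaacc => aacc => acc => bc => a

aa->a; ac->b; bbc->bb; bc->a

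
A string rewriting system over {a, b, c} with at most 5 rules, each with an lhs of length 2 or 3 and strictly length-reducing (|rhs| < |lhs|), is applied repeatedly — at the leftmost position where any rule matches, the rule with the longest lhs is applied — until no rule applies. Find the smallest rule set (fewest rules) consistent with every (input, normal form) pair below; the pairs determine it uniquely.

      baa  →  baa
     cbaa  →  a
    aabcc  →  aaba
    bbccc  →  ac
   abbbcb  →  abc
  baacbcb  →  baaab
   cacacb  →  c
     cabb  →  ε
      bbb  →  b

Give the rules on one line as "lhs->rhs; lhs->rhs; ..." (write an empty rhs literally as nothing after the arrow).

bb->; ca->; cb->c; cc->a

  | baa
  | cbaa => caa => a
  | aabcc => aaba
  | bbccc => ccc => ac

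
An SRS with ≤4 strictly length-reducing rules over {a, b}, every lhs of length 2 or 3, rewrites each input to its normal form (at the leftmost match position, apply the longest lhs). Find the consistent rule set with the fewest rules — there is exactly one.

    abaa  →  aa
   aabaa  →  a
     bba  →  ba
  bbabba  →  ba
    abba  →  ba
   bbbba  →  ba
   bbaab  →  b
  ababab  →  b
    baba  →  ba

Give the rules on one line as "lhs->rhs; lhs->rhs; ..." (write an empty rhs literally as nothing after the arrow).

  | abaa => aa
  | aabaa => aaa => a
  | bba => ba
  | bbabba => babba => bbba => bba => ba

aaa->a; ab->b; aba->a; bb->b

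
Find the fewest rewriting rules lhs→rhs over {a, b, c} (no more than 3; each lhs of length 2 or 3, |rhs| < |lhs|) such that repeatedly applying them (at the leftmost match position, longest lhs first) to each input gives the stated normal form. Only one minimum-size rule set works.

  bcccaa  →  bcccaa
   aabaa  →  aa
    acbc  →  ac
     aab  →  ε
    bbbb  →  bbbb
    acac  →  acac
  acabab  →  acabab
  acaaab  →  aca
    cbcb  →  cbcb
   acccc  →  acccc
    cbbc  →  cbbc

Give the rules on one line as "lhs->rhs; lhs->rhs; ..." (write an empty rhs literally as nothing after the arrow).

  | bcccaa
  | aabaa => aa
  | acbc => ac
  | aab => ε

aab->; acb->a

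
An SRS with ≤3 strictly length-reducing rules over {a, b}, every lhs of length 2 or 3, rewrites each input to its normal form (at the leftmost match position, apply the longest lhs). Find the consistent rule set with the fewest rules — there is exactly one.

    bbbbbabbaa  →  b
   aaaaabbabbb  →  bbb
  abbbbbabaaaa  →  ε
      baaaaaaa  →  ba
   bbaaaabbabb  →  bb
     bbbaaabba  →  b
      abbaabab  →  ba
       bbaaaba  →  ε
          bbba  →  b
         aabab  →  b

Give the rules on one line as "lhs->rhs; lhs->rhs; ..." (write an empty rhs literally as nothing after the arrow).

  | bbbbbabbaa => bbbbbaa => bbba => b
  | aaaaabbabbb => aabbabbb => aababbb => aaabbb => bbb
  | abbbbbabaaaa => abbbbabaaaa => abbbabaaaa => abbabaaaa => ababaaaa => aabaaaa => aaaaaa => aaa => ε
  | baaaaaaa => baaaa => ba

aaa->; ab->a; bba->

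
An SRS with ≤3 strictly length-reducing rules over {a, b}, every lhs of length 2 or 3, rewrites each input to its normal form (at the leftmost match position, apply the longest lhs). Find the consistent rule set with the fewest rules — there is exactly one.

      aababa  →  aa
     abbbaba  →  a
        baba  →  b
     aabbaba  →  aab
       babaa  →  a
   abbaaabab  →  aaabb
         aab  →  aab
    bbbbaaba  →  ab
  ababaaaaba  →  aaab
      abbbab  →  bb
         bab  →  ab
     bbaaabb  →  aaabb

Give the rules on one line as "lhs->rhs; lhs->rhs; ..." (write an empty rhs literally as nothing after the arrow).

aba->b; ba->a; bba->a

  | aababa => abba => aa
  | abbbaba => ababa => bba => a
  | baba => aba => b
  | aabbaba => aaaba => aab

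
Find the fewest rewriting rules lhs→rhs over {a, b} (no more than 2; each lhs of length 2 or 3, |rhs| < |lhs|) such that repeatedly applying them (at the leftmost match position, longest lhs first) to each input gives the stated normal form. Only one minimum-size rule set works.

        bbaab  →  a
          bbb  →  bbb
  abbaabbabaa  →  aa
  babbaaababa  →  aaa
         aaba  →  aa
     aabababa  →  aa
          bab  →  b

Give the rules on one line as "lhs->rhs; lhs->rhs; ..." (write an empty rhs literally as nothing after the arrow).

  | bbaab => baab => aab => a
  | bbb
  | abbaabbabaa => baabbabaa => aabbabaa => ababaa => abaa => aa
  | babbaaababa => bbaaababa => baaababa => aaababa => aaaba => aaa

ab->; baa->aa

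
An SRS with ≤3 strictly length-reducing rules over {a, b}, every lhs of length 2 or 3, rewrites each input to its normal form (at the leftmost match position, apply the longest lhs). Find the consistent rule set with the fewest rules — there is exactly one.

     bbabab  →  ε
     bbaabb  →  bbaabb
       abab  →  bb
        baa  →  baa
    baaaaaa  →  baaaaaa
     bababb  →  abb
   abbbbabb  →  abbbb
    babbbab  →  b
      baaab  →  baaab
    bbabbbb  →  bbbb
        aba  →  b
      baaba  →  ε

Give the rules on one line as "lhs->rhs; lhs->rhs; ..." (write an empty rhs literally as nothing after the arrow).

  | bbabab => bab => ε
  | bbaabb
  | abab => bb
  | baa

aba->b; bab->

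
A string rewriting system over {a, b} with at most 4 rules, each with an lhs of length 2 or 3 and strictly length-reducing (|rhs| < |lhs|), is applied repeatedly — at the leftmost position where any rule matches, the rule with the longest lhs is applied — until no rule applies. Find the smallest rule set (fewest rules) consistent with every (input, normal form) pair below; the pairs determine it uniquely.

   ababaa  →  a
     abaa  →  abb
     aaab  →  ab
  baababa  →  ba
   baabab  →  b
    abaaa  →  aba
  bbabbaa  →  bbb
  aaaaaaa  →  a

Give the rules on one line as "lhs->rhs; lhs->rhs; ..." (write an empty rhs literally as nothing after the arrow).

aa->b; aaa->a; aab->b; bab->

  | ababaa => aaa => a
  | abaa => abb
  | aaab => ab
  | baababa => bbaba => ba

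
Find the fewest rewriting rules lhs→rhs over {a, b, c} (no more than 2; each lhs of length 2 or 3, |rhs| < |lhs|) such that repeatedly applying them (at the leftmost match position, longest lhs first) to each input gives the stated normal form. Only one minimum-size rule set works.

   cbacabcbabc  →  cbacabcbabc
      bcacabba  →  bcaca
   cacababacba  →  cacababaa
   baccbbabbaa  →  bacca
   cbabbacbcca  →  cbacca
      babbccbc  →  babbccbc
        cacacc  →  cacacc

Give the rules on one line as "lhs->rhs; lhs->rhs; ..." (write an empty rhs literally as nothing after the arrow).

acb->a; bba->

  | cbacabcbabc
  | bcacabba => bcaca
  | cacababacba => cacababaa
  | baccbbabbaa => baccbbaa => bacca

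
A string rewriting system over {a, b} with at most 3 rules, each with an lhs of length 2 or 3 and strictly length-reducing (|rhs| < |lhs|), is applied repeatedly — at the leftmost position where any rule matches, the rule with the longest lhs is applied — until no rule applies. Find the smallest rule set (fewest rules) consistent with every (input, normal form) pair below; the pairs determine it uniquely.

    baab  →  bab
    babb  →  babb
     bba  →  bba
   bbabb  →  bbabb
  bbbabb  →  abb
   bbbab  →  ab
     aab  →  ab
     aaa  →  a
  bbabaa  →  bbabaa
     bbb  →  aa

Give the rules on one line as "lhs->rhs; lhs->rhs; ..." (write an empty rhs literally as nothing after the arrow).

aaa->a; aab->ab; bbb->aa

  | baab => bab
  | babb
  | bba
  | bbabb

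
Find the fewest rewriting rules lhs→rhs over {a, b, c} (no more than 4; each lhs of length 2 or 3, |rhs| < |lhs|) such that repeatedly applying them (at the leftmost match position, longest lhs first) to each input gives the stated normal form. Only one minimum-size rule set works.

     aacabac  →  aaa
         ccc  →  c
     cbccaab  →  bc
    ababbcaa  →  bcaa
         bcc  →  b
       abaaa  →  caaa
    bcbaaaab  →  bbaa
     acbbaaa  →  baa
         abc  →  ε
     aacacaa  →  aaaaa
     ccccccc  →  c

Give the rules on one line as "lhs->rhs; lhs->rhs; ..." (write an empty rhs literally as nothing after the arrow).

ab->c; ac->a; cba->b; cc->

  | aacabac => aaabac => aacac => aaac => aaa
  | ccc => c
  | cbccaab => cbaab => bab => bc
  | ababbcaa => cabbcaa => ccbcaa => bcaa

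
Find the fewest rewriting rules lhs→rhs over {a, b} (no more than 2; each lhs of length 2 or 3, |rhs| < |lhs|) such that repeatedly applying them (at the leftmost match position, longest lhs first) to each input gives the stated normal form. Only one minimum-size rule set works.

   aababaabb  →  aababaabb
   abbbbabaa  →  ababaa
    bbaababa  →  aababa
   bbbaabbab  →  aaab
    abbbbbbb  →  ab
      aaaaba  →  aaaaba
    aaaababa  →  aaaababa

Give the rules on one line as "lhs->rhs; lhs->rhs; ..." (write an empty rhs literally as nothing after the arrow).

  | aababaabb
  | abbbbabaa => ababaa
  | bbaababa => aababa
  | bbbaabbab => aabbab => aaab

bba->a; bbb->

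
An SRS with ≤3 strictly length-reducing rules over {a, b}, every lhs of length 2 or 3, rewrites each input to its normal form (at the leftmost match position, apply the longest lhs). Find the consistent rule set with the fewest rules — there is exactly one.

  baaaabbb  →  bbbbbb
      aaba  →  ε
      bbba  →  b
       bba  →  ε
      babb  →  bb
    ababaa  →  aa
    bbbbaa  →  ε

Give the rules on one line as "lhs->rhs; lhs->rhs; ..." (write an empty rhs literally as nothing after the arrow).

aab->bb; ab->; bba->

  | baaaabbb => baabbbb => bbbbbb
  | aaba => bba => ε
  | bbba => b
  | bba => ε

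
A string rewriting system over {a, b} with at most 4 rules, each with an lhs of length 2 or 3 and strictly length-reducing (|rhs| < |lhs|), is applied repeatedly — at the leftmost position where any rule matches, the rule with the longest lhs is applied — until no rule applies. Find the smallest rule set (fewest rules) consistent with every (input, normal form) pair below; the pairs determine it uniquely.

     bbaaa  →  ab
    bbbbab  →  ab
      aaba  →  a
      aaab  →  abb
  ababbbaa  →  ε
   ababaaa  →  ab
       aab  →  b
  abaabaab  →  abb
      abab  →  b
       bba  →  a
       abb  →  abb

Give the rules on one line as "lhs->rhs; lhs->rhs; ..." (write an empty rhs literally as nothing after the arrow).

  | bbaaa => baaa => aaa => ab
  | bbbbab => bbbab => bbab => bab => ab
  | aaba => ba => a
  | aaab => abb

aa->; aaa->ab; ba->a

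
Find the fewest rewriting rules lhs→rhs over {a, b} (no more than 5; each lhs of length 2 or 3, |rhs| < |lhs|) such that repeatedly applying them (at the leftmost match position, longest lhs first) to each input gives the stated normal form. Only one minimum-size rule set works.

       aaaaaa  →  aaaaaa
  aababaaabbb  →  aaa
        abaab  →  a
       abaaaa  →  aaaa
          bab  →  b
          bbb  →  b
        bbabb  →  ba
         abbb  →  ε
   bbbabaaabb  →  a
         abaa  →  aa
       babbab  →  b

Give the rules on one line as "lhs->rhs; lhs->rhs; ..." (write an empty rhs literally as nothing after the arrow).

ab->; abb->a; baa->; bb->b

  | aaaaaa
  | aababaaabbb => aabaaabbb => aaaabbb => aaaab => aaa
  | abaab => aab => a
  | abaaaa => aaaa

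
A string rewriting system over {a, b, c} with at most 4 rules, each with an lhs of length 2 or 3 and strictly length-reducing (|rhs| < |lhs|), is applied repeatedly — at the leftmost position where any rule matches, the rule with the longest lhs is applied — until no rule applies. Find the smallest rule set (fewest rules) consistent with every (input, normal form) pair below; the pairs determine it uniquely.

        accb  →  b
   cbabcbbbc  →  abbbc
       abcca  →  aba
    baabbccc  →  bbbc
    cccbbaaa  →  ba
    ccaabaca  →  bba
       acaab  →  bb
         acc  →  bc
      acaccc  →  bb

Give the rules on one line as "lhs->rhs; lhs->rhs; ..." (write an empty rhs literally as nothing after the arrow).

  | accb => bcb => b
  | cbabcbbbc => abcbbbc => abbbc
  | abcca => aba
  | baabbccc => bbbccc => bbbc

aa->; ac->b; cb->; cc->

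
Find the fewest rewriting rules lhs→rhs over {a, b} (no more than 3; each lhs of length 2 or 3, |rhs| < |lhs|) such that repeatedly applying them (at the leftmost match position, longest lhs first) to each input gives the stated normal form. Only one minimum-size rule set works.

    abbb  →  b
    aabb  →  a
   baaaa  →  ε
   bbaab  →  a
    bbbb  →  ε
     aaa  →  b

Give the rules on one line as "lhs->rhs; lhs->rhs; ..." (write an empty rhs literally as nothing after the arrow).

aa->; aaa->b; bb->a

  | abbb => aab => b
  | aabb => bb => a
  | baaaa => bba => aa => ε
  | bbaab => aaab => bb => a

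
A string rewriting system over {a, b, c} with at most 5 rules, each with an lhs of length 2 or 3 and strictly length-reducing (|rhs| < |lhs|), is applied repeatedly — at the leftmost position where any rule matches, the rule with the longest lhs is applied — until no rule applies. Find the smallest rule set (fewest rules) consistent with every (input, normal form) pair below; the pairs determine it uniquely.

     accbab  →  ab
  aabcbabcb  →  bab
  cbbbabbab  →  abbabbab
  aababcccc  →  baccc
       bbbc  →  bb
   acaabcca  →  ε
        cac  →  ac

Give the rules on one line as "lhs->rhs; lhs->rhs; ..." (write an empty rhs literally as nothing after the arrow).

  | accbab => acaab => aaab => ab
  | aabcbabcb => bcbabcb => babcb => bab
  | cbbbabbab => abbabbab
  | aababcccc => babcccc => baccc

aa->; bc->; ca->a; cb->a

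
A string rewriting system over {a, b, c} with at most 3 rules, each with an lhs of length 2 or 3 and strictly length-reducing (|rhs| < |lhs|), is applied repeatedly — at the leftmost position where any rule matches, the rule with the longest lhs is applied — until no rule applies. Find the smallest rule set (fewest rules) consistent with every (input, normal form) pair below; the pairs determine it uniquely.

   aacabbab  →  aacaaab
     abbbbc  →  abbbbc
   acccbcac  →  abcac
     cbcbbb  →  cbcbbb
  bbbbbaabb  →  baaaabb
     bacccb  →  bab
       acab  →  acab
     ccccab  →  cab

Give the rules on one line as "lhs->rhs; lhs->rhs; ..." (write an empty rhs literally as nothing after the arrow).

  | aacabbab => aacaaab
  | abbbbc
  | acccbcac => abcac
  | cbcbbb

bba->aa; ccc->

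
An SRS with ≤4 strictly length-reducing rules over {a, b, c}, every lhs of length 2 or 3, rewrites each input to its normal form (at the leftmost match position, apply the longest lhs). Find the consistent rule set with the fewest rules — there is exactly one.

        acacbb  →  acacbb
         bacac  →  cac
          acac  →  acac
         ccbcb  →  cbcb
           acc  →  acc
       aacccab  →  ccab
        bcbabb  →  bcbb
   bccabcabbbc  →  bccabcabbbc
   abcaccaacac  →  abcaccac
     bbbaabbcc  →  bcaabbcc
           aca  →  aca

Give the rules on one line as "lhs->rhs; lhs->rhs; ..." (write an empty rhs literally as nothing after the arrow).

aac->; ba->; bba->ca; ccb->cb

  | acacbb
  | bacac => cac
  | acac
  | ccbcb => cbcb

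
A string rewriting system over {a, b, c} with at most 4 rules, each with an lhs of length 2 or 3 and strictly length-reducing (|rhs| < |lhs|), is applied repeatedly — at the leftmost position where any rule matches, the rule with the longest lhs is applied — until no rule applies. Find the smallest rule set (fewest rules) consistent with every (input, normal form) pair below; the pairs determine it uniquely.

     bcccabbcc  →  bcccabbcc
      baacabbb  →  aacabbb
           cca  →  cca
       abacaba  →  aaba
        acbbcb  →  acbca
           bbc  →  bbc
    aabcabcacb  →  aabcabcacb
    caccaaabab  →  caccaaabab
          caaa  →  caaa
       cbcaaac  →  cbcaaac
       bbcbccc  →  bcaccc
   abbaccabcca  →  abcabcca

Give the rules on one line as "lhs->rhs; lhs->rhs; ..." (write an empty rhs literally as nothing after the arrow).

  | bcccabbcc
  | baacabbb => aacabbb
  | cca
  | abacaba => aaba

baa->aa; bac->; bcb->ca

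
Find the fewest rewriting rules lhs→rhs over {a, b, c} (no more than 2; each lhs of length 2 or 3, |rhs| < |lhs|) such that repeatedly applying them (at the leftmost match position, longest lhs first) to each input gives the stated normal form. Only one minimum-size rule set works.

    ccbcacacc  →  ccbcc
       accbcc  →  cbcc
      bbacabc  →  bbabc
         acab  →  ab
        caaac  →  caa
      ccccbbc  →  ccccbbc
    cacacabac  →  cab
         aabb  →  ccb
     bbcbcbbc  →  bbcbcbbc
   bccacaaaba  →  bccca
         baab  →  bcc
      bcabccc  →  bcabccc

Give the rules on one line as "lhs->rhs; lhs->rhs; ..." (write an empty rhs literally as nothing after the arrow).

aab->cc; ac->

  | ccbcacacc => ccbcacc => ccbcc
  | accbcc => cbcc
  | bbacabc => bbabc
  | acab => ab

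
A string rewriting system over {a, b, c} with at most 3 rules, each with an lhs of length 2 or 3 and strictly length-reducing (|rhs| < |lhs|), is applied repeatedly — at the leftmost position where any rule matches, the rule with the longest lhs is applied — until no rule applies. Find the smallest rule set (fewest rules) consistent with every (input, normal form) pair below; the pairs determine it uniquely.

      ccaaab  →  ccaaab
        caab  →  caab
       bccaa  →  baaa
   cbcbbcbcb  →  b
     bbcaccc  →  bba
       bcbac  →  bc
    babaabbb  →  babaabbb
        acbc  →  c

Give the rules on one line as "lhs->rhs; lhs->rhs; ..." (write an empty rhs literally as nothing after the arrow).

  | ccaaab
  | caab
  | bccaa => baaa
  | cbcbbcbcb => cbbcbcb => bcbcb => bcb => b

ac->c; bcc->ba; cb->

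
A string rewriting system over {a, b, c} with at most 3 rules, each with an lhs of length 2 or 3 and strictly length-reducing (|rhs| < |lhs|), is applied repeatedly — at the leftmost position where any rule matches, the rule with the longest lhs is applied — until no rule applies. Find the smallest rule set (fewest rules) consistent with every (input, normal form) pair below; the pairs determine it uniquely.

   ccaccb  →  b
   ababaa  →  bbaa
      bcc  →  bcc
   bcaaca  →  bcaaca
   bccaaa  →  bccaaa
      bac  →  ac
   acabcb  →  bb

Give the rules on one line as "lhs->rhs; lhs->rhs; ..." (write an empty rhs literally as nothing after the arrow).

  | ccaccb => ccacb => ccab => ccb => cb => b
  | ababaa => babaa => bbaa
  | bcc
  | bcaaca

ab->b; bac->ac; cb->b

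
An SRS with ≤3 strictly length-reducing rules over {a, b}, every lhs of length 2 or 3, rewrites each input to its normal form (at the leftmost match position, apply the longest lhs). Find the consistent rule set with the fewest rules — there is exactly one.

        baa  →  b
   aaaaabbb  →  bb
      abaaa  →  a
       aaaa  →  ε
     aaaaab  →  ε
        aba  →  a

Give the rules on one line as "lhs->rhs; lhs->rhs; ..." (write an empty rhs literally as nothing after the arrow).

  | baa => b
  | aaaaabbb => aaabbb => abbb => bb
  | abaaa => aaa => a
  | aaaa => aa => ε

aa->; ab->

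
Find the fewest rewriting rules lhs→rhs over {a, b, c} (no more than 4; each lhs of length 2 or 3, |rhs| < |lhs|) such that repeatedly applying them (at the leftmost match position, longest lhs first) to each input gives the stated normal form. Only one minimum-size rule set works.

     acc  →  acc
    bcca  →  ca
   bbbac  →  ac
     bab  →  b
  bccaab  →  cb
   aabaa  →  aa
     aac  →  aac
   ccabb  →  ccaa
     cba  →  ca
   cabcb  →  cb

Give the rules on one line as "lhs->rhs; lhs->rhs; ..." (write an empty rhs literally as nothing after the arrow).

  | acc
  | bcca => ca
  | bbbac => bbac => bac => ac
  | bab => ab => b

ab->b; abb->aa; ba->a; bc->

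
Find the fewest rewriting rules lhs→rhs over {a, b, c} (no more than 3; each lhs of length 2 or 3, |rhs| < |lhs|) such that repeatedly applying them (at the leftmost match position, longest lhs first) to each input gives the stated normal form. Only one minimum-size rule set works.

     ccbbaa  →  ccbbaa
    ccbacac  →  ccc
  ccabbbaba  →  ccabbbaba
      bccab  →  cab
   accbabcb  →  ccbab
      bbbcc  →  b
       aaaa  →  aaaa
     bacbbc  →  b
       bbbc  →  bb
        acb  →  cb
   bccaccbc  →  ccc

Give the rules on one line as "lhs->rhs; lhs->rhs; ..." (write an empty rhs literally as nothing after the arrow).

  | ccbbaa
  | ccbacac => ccbcac => ccac => ccc
  | ccabbbaba
  | bccab => cab

ac->c; bc->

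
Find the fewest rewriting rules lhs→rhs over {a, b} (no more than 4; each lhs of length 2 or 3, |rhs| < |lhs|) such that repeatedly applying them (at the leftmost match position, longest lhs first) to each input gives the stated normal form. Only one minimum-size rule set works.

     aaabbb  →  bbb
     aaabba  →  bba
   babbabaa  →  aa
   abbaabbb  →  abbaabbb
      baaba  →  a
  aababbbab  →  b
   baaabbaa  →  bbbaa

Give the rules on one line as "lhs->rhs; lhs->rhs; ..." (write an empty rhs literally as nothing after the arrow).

aaa->; aba->ba; bab->

  | aaabbb => bbb
  | aaabba => bba
  | babbabaa => babaa => aa
  | abbaabbb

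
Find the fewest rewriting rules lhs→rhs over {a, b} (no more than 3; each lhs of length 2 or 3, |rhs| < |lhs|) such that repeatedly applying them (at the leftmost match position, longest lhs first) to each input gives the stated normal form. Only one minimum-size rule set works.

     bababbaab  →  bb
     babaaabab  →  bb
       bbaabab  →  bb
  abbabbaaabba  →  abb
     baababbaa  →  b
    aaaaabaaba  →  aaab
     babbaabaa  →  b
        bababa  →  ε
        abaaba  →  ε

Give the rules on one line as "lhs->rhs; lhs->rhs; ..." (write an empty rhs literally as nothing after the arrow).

  | bababbaab => babbaab => bbaab => bb
  | babaaabab => baaabab => abab => bb
  | bbaabab => bbab => bb
  | abbabbaaabba => abbbaaabba => abbabba => abbba => abb

aba->b; ba->; baa->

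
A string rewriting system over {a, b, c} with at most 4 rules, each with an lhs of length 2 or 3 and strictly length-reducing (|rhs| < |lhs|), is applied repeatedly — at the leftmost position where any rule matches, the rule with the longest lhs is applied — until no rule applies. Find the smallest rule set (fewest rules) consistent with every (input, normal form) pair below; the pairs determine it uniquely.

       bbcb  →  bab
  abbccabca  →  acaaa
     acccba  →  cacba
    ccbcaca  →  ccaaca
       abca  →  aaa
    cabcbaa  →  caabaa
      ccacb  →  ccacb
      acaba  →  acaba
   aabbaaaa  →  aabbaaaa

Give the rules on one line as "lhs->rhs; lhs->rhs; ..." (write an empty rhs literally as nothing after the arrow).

  | bbcb => bab
  | abbccabca => abacabca => acabca => acaaa
  | acccba => cacba
  | ccbcaca => ccaaca

acc->ca; bac->c; bc->a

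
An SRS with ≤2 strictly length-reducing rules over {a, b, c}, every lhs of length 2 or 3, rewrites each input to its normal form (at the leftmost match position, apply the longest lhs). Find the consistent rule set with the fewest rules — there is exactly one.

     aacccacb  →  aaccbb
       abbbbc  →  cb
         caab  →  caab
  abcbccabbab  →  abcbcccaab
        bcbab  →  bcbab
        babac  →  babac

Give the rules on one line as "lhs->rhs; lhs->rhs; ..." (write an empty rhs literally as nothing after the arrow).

  | aacccacb => aaccbb
  | abbbbc => cabbc => ccac => cb
  | caab
  | abcbccabbab => abcbcccaab

abb->ca; cac->b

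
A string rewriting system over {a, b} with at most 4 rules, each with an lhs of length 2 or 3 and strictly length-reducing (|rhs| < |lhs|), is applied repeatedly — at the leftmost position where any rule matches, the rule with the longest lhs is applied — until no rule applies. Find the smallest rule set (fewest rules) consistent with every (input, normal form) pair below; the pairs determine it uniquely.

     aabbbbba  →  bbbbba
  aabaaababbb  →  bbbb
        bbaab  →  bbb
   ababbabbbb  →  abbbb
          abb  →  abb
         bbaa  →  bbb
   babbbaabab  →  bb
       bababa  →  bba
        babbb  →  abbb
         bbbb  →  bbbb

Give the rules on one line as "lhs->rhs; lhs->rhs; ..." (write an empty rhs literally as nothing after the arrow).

aa->b; aab->b; aba->b; bab->ab

  | aabbbbba => bbbbba
  | aabaaababbb => baaababbb => bbababbb => bababbb => ababbb => bbbb
  | bbaab => bbb
  | ababbabbbb => bbbabbbb => bbabbbb => babbbb => abbbb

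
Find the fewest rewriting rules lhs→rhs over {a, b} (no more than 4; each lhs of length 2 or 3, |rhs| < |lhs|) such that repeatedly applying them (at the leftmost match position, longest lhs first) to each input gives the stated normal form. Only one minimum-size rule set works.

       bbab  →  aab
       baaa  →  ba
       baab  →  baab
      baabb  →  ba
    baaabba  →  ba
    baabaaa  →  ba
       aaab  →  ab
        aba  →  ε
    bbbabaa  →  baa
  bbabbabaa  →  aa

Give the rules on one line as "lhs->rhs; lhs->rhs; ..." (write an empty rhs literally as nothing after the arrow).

  | bbab => aab
  | baaa => ba
  | baab
  | baabb => baaa => ba

aaa->a; aba->; bb->a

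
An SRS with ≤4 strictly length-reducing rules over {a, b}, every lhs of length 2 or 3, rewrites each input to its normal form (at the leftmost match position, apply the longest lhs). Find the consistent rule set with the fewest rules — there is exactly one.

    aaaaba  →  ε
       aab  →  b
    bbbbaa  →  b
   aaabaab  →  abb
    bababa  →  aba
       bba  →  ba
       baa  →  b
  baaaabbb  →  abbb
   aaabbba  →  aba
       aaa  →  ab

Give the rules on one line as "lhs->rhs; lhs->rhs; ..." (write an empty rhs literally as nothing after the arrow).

  | aaaaba => ababa => aa => ε
  | aab => b
  | bbbbaa => bbbaa => bbaa => baa => b
  | aaabaab => abbaab => abaab => abb

aa->; aaa->ab; bab->; bba->ba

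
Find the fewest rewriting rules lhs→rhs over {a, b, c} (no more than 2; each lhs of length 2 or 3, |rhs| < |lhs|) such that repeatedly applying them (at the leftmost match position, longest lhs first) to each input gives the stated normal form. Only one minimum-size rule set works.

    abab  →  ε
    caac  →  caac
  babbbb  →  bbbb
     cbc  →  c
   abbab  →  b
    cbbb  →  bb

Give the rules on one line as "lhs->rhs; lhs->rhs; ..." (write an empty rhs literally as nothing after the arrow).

  | abab => ab => ε
  | caac
  | babbbb => bbbb
  | cbc => c

ab->; cb->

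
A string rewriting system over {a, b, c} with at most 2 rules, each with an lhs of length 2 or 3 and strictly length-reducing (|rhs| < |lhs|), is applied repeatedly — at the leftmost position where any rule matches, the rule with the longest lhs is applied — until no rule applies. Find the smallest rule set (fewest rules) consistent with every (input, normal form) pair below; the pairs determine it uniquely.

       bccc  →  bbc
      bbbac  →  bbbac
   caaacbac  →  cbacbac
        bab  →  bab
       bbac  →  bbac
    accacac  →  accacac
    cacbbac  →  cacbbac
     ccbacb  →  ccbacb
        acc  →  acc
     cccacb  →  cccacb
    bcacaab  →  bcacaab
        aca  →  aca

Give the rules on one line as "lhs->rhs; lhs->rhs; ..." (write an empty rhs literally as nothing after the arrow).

aaa->ba; bcc->bb

  | bccc => bbc
  | bbbac
  | caaacbac => cbacbac
  | bab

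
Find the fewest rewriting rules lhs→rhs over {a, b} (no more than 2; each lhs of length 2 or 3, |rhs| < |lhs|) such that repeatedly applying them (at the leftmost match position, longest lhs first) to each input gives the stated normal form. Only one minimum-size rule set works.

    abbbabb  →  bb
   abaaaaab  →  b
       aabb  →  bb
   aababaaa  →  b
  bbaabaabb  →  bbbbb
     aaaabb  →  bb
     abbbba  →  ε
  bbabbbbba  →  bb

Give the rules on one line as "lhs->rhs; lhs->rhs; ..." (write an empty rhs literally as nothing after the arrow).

  | abbbabb => abbabb => ababb => aabb => bb
  | abaaaaab => aaaaaab => aaaab => aab => b
  | aabb => bb
  | aababaaa => babaaa => baaaa => baa => b

aa->; ab->a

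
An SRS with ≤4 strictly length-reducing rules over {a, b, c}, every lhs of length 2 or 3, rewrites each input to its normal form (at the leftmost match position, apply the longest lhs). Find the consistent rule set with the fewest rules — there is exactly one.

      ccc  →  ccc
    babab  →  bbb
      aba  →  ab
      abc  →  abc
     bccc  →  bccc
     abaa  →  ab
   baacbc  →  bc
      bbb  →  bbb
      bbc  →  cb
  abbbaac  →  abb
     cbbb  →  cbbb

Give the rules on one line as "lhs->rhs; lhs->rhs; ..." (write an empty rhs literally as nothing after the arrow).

ba->b; bac->; bbc->cb

  | ccc
  | babab => bbab => bbb
  | aba => ab
  | abc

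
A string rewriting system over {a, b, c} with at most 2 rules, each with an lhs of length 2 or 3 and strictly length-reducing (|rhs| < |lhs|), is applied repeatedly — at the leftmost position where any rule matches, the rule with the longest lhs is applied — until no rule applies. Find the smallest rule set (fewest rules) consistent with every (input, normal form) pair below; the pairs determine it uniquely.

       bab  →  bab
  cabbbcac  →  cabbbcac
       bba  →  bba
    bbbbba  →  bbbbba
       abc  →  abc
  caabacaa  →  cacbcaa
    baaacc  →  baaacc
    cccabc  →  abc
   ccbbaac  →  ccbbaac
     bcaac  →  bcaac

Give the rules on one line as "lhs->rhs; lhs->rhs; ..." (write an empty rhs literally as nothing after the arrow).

  | bab
  | cabbbcac
  | bba
  | bbbbba

aba->cb; ccc->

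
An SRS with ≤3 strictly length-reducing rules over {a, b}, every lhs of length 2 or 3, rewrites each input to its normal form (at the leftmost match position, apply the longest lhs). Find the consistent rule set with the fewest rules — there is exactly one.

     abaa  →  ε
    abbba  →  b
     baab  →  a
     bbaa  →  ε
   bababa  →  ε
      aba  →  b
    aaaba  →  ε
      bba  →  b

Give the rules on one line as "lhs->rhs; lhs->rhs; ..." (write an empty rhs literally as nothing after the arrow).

aa->b; ab->a; ba->

  | abaa => aaa => ba => ε
  | abbba => abba => aba => aa => b
  | baab => ab => a
  | bbaa => ba => ε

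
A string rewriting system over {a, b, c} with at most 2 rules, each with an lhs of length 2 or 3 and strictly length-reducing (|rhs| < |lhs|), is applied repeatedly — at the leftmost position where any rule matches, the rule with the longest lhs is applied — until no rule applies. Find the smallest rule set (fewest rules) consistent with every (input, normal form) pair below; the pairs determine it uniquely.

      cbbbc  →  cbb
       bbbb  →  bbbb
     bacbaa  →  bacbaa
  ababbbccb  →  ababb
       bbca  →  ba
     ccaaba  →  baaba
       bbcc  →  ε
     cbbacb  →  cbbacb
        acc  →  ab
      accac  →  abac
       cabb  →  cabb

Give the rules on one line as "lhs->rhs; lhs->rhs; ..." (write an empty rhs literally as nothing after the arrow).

bc->; cc->b

  | cbbbc => cbb
  | bbbb
  | bacbaa
  | ababbbccb => ababbcb => ababb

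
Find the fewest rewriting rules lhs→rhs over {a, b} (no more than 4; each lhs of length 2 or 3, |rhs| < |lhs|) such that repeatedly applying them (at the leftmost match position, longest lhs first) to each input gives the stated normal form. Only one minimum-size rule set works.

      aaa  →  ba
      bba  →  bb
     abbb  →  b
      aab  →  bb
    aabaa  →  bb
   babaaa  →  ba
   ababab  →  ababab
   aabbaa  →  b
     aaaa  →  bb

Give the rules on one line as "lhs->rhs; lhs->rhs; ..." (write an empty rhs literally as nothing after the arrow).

  | aaa => ba
  | bba => bb
  | abbb => b
  | aab => bb

aa->b; abb->; bba->bb; bbb->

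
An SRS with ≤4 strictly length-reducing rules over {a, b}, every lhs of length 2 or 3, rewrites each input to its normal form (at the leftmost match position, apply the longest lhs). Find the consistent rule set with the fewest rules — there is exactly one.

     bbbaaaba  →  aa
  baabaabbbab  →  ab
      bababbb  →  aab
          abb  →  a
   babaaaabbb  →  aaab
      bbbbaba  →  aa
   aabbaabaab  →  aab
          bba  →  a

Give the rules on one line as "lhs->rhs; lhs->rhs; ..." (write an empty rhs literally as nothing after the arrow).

  | bbbaaaba => bbaba => baba => aba => aa
  | baabaabbbab => baabbbab => bbbab => bbab => bab => ab
  | bababbb => ababbb => aabbb => abab => aab
  | abb => ba => a

abb->ba; ba->a; baa->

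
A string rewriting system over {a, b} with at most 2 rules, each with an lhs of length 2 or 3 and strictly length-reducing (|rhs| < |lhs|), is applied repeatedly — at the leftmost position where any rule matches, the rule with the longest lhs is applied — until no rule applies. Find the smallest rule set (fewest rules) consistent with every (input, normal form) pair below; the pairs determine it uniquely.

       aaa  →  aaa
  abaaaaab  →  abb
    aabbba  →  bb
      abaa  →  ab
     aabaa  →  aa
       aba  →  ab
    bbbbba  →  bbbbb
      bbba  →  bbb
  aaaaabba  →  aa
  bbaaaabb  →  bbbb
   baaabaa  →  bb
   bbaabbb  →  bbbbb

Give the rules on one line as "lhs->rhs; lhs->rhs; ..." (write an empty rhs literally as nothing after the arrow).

aab->; ba->b

  | aaa
  | abaaaaab => abaaaab => abaaab => abaab => abab => abb
  | aabbba => bba => bb
  | abaa => aba => ab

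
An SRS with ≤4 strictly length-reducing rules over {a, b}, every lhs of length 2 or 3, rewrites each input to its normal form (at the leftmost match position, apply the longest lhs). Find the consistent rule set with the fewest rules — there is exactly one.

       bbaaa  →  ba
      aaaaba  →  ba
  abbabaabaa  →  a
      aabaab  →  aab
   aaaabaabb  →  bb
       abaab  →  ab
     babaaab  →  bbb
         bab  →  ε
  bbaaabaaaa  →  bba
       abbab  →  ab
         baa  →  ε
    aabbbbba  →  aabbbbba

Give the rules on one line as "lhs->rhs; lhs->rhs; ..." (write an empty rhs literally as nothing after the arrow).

aaa->bb; baa->; bab->

  | bbaaa => ba
  | aaaaba => bbaba => ba
  | abbabaabaa => abaabaa => abaa => a
  | aabaab => aab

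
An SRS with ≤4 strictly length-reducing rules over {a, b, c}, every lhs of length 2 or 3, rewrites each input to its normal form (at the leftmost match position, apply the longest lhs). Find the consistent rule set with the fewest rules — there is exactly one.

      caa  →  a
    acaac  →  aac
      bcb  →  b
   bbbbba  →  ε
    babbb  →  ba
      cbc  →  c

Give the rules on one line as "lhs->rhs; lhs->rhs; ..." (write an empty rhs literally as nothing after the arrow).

  | caa => a
  | acaac => aac
  | bcb => b
  | bbbbba => cbbba => bba => ca => ε

bb->c; ca->; cb->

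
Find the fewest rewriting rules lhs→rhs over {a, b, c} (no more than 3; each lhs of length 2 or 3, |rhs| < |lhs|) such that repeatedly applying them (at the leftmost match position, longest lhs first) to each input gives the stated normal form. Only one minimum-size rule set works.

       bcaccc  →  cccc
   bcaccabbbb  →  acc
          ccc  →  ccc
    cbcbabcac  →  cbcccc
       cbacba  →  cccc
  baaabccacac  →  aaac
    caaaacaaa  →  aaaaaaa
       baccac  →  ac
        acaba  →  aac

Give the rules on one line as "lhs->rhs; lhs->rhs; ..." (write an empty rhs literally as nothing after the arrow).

ba->c; bb->c; ca->a

  | bcaccc => baccc => cccc
  | bcaccabbbb => baccabbbb => cccabbbb => ccabbbb => cabbbb => abbbb => acbb => acc
  | ccc
  | cbcbabcac => cbccbcac => cbccbac => cbcccc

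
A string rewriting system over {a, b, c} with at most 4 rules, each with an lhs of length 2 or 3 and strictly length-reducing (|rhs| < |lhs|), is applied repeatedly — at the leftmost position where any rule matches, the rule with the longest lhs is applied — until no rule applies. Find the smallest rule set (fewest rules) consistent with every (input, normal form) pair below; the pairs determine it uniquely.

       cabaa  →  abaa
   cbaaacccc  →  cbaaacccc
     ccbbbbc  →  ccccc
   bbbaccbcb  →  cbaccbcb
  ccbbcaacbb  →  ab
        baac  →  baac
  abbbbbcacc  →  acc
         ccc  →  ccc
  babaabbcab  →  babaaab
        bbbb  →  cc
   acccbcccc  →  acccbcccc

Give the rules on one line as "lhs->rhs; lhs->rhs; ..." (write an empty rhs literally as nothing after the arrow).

acb->; bb->c; ca->a

  | cabaa => abaa
  | cbaaacccc
  | ccbbbbc => cccbbc => ccccc
  | bbbaccbcb => cbaccbcb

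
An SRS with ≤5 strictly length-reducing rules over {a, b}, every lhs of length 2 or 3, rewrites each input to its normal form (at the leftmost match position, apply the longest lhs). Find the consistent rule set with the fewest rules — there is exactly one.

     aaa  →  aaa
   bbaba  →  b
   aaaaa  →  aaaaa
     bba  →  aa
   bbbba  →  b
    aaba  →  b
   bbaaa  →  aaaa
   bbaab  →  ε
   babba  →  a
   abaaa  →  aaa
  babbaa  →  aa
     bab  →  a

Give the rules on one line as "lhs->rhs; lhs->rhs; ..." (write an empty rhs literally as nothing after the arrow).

aab->b; ab->; ba->b; bb->a

  | aaa
  | bbaba => aaba => ba => b
  | aaaaa
  | bba => aa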